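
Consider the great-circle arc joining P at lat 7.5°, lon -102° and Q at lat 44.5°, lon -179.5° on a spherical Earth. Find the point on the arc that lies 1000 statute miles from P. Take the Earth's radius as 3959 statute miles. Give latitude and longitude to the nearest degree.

≈ lat 17°, lon -113°

The haversine formula gives a central angle δ ≈ 1.324 rad (75.8°) between the endpoints. The total great-circle distance is δ·R ≈ 1.324 × 3959 ≈ 5241 mi, so the target fraction is f = 1000/5241 ≈ 0.191.
Interpolate at f ≈ 0.191 with slerp weights a = sin((1−f)δ)/sin δ ≈ 0.905, b = sin(fδ)/sin δ ≈ 0.258.
p = a·p₁ + b·p₂ ≈ (-0.370, -0.879, 0.299); φ = arcsin(p_z) ≈ 17.39°, λ = atan2(p_y, p_x) ≈ -112.84°.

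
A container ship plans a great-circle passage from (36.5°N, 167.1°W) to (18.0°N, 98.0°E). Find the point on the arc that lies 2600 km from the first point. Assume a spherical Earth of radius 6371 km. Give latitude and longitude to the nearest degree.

Convert each endpoint to a unit vector on the sphere (x = cos φ cos λ, y = cos φ sin λ, z = sin φ).
The central angle between the endpoints is δ = arccos(p₁·p₂) ≈ 1.452 rad (83.2°). The total great-circle distance is δ·R ≈ 1.452 × 6371 ≈ 9251 km, so the target fraction is f = 2600/9251 ≈ 0.281.
Interpolate at f ≈ 0.281 with slerp weights a = sin((1−f)δ)/sin δ ≈ 0.871, b = sin(fδ)/sin δ ≈ 0.400.
p = a·p₁ + b·p₂ ≈ (-0.735, 0.220, 0.641); φ = arcsin(p_z) ≈ 39.89°, λ = atan2(p_y, p_x) ≈ 163.32°.

≈ (40°N, 163°E)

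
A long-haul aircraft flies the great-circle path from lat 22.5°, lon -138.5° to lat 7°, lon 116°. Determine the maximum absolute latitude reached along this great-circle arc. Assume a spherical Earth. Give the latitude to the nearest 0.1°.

≈ 25.6°

The great circle lies in the plane with unit normal n̂ = (p₁ × p₂)/|p₁ × p₂|.
Here n̂_z ≈ -0.902; the vertex latitude is φ_max = arccos|n̂_z| ≈ 25.6°.
Check via Clairaut: cos φ_max = |cos φ₁| · sin C = cos(22.5°)·sin(77.4°) ≈ 0.902, again giving ≈ 25.6°.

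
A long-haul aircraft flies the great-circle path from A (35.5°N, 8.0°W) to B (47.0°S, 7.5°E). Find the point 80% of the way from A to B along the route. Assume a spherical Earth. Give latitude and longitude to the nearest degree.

Convert each endpoint to a unit vector on the sphere (x = cos φ cos λ, y = cos φ sin λ, z = sin φ).
The central angle between the endpoints is δ = arccos(p₁·p₂) ≈ 1.460 rad (83.7°).
Interpolate at f = 0.80 with slerp weights a = sin((1−f)δ)/sin δ ≈ 0.290, b = sin(fδ)/sin δ ≈ 0.926.
p = a·p₁ + b·p₂ ≈ (0.859, 0.050, -0.509); φ = arcsin(p_z) ≈ -30.58°, λ = atan2(p_y, p_x) ≈ 3.30°.

≈ (31°S, 3°E)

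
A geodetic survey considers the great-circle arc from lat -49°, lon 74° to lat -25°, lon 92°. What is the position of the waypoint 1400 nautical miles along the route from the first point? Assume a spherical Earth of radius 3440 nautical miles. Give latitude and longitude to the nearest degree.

≈ lat -29°, lon 90°

The haversine formula gives a central angle δ ≈ 0.485 rad (27.8°) between the endpoints. The total great-circle distance is δ·R ≈ 0.485 × 3440 ≈ 1670 nmi, so the target fraction is f = 1400/1670 ≈ 0.838.
Interpolate at f ≈ 0.838 with slerp weights a = sin((1−f)δ)/sin δ ≈ 0.168, b = sin(fδ)/sin δ ≈ 0.848.
p = a·p₁ + b·p₂ ≈ (0.004, 0.874, -0.485); φ = arcsin(p_z) ≈ -29.04°, λ = atan2(p_y, p_x) ≈ 89.77°.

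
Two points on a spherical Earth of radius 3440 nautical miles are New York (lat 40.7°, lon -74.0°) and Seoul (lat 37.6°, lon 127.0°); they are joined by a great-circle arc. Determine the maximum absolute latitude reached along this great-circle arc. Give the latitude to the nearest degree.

The great circle lies in the plane with unit normal n̂ = (p₁ × p₂)/|p₁ × p₂|.
Here n̂_z ≈ -0.218; the vertex latitude is φ_max = arccos|n̂_z| ≈ 77.4°.
Check via Clairaut: cos φ_max = |cos φ₁| · sin C = cos(40.7°)·sin(16.7°) ≈ 0.218, again giving ≈ 77.4°.

≈ 77°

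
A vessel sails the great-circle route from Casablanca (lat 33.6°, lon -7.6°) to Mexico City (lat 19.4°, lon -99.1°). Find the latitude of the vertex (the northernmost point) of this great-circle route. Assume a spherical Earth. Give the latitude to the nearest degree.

The great circle lies in the plane with unit normal n̂ = (p₁ × p₂)/|p₁ × p₂|.
Here n̂_z ≈ -0.796; the vertex latitude is φ_max = arccos|n̂_z| ≈ 37.2°.
Check via Clairaut: cos φ_max = |cos φ₁| · sin C = cos(33.6°)·sin(72.9°) ≈ 0.796, again giving ≈ 37.2°.

≈ 37°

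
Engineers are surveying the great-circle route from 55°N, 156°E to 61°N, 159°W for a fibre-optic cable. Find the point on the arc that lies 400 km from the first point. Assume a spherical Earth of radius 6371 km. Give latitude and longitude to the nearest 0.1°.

≈ 56.8°N, 161.5°E

The haversine formula gives a central angle δ ≈ 0.420 rad (24.1°) between the endpoints. The total great-circle distance is δ·R ≈ 0.420 × 6371 ≈ 2676 km, so the target fraction is f = 400/2676 ≈ 0.149.
Interpolate at f ≈ 0.149 with slerp weights a = sin((1−f)δ)/sin δ ≈ 0.858, b = sin(fδ)/sin δ ≈ 0.154.
p = a·p₁ + b·p₂ ≈ (-0.519, 0.173, 0.837); φ = arcsin(p_z) ≈ 56.83°, λ = atan2(p_y, p_x) ≈ 161.53°.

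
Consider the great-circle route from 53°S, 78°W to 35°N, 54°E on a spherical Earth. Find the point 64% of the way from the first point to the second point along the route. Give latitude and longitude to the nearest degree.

≈ 4°S, 19°E

Convert each endpoint to a unit vector on the sphere (x = cos φ cos λ, y = cos φ sin λ, z = sin φ).
The central angle between the endpoints is δ = arccos(p₁·p₂) ≈ 2.478 rad (142.0°).
Interpolate at f = 0.64 with slerp weights a = sin((1−f)δ)/sin δ ≈ 1.264, b = sin(fδ)/sin δ ≈ 1.624.
p = a·p₁ + b·p₂ ≈ (0.940, 0.332, -0.078); φ = arcsin(p_z) ≈ -4.49°, λ = atan2(p_y, p_x) ≈ 19.45°.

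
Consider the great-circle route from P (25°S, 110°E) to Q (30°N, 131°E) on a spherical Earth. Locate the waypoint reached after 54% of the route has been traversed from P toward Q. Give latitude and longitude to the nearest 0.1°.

The haversine formula gives a central angle δ ≈ 1.022 rad (58.6°) between the endpoints.
Interpolate at f = 0.54 with slerp weights a = sin((1−f)δ)/sin δ ≈ 0.531, b = sin(fδ)/sin δ ≈ 0.615.
p = a·p₁ + b·p₂ ≈ (-0.514, 0.854, 0.083); φ = arcsin(p_z) ≈ 4.75°, λ = atan2(p_y, p_x) ≈ 121.03°.

≈ (4.8°N, 121.0°E)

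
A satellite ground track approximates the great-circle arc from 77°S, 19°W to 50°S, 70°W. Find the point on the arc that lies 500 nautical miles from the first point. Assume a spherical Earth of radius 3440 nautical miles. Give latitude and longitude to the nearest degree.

≈ 72°S, 44°W

From cos δ = sin φ₁ sin φ₂ + cos φ₁ cos φ₂ cos Δλ, the central angle is δ ≈ 0.578 rad (33.1°). The total great-circle distance is δ·R ≈ 0.578 × 3440 ≈ 1989 nmi, so the target fraction is f = 500/1989 ≈ 0.251.
Interpolate at f ≈ 0.251 with slerp weights a = sin((1−f)δ)/sin δ ≈ 0.768, b = sin(fδ)/sin δ ≈ 0.265.
p = a·p₁ + b·p₂ ≈ (0.222, -0.216, -0.951); φ = arcsin(p_z) ≈ -71.97°, λ = atan2(p_y, p_x) ≈ -44.31°.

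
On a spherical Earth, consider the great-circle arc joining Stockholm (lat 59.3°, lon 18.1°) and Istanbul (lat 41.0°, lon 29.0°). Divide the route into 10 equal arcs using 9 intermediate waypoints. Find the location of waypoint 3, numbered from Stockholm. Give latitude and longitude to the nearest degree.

≈ lat 54°, lon 22°

Convert each endpoint to a unit vector on the sphere (x = cos φ cos λ, y = cos φ sin λ, z = sin φ).
The central angle between the endpoints is δ = arccos(p₁·p₂) ≈ 0.341 rad (19.5°).
Interpolate at f = 3/10 with slerp weights a = sin((1−f)δ)/sin δ ≈ 0.707, b = sin(fδ)/sin δ ≈ 0.305.
p = a·p₁ + b·p₂ ≈ (0.545, 0.224, 0.808); φ = arcsin(p_z) ≈ 53.92°, λ = atan2(p_y, p_x) ≈ 22.34°.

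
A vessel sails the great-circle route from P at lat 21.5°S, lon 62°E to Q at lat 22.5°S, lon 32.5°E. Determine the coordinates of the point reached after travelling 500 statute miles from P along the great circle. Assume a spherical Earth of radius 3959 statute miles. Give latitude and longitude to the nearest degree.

≈ lat 22°S, lon 54°E

The haversine formula gives a central angle δ ≈ 0.477 rad (27.3°) between the endpoints. The total great-circle distance is δ·R ≈ 0.477 × 3959 ≈ 1888 mi, so the target fraction is f = 500/1888 ≈ 0.265.
Interpolate at f ≈ 0.265 with slerp weights a = sin((1−f)δ)/sin δ ≈ 0.748, b = sin(fδ)/sin δ ≈ 0.274.
p = a·p₁ + b·p₂ ≈ (0.541, 0.751, -0.379); φ = arcsin(p_z) ≈ -22.29°, λ = atan2(p_y, p_x) ≈ 54.25°.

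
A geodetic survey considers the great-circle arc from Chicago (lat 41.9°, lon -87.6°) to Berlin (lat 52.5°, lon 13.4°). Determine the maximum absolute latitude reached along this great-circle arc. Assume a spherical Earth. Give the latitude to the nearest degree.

≈ 60°

The great circle lies in the plane with unit normal n̂ = (p₁ × p₂)/|p₁ × p₂|.
Here n̂_z ≈ +0.496; the vertex latitude is φ_max = arccos|n̂_z| ≈ 60.2°.
Check via Clairaut: cos φ_max = |cos φ₁| · sin C = cos(41.9°)·sin(41.8°) ≈ 0.496, again giving ≈ 60.2°.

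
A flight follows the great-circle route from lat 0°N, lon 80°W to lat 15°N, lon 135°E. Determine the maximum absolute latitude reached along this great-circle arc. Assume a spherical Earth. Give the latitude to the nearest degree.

The great circle lies in the plane with unit normal n̂ = (p₁ × p₂)/|p₁ × p₂|.
Here n̂_z ≈ -0.906; the vertex latitude is φ_max = arccos|n̂_z| ≈ 25.0°.

≈ 25°N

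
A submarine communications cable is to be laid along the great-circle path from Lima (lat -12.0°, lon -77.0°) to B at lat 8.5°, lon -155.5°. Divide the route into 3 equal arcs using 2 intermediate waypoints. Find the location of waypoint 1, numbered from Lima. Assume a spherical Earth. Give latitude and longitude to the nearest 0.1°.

Write both endpoints as unit vectors p₁, p₂ with components (cos φ cos λ, cos φ sin λ, sin φ).
The central angle between the endpoints is δ = arccos(p₁·p₂) ≈ 1.408 rad (80.7°).
Interpolate at f = 1/3 with slerp weights a = sin((1−f)δ)/sin δ ≈ 0.818, b = sin(fδ)/sin δ ≈ 0.458.
p = a·p₁ + b·p₂ ≈ (-0.233, -0.967, -0.102); φ = arcsin(p_z) ≈ -5.87°, λ = atan2(p_y, p_x) ≈ -103.52°.

≈ lat -5.9°, lon -103.5°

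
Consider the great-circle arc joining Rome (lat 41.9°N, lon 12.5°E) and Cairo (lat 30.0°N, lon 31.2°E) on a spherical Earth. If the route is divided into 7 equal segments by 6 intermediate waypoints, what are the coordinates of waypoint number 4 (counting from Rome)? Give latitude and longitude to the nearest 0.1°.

≈ lat 35.4°N, lon 23.9°E

Write both endpoints as unit vectors p₁, p₂ with components (cos φ cos λ, cos φ sin λ, sin φ).
The central angle between the endpoints is δ = arccos(p₁·p₂) ≈ 0.335 rad (19.2°).
Interpolate at f = 4/7 with slerp weights a = sin((1−f)δ)/sin δ ≈ 0.435, b = sin(fδ)/sin δ ≈ 0.579.
p = a·p₁ + b·p₂ ≈ (0.745, 0.330, 0.580); φ = arcsin(p_z) ≈ 35.45°, λ = atan2(p_y, p_x) ≈ 23.88°.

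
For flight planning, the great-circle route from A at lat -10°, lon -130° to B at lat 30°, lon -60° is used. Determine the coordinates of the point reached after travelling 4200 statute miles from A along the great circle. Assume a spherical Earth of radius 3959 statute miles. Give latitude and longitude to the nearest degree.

≈ lat 23°, lon -78°

Convert each endpoint to a unit vector on the sphere (x = cos φ cos λ, y = cos φ sin λ, z = sin φ).
The central angle between the endpoints is δ = arccos(p₁·p₂) ≈ 1.364 rad (78.2°). The total great-circle distance is δ·R ≈ 1.364 × 3959 ≈ 5402 mi, so the target fraction is f = 4200/5402 ≈ 0.778.
Interpolate at f ≈ 0.778 with slerp weights a = sin((1−f)δ)/sin δ ≈ 0.305, b = sin(fδ)/sin δ ≈ 0.892.
p = a·p₁ + b·p₂ ≈ (0.193, -0.899, 0.393); φ = arcsin(p_z) ≈ 23.13°, λ = atan2(p_y, p_x) ≈ -77.90°.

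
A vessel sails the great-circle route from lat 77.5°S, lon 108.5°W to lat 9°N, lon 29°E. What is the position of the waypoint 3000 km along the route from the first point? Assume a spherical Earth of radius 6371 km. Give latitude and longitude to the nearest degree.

≈ lat 70°S, lon 3°E

From cos δ = sin φ₁ sin φ₂ + cos φ₁ cos φ₂ cos Δλ, the central angle is δ ≈ 1.886 rad (108.1°). The total great-circle distance is δ·R ≈ 1.886 × 6371 ≈ 12018 km, so the target fraction is f = 3000/12018 ≈ 0.250.
Interpolate at f ≈ 0.250 with slerp weights a = sin((1−f)δ)/sin δ ≈ 1.039, b = sin(fδ)/sin δ ≈ 0.477.
p = a·p₁ + b·p₂ ≈ (0.341, 0.015, -0.940); φ = arcsin(p_z) ≈ -70.05°, λ = atan2(p_y, p_x) ≈ 2.55°.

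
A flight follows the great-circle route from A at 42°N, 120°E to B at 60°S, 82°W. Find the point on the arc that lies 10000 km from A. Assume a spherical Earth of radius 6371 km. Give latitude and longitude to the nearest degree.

Write both endpoints as unit vectors p₁, p₂ with components (cos φ cos λ, cos φ sin λ, sin φ).
The central angle between the endpoints is δ = arccos(p₁·p₂) ≈ 2.749 rad (157.5°). The total great-circle distance is δ·R ≈ 2.749 × 6371 ≈ 17515 km, so the target fraction is f = 10000/17515 ≈ 0.571.
Interpolate at f ≈ 0.571 with slerp weights a = sin((1−f)δ)/sin δ ≈ 2.418, b = sin(fδ)/sin δ ≈ 2.615.
p = a·p₁ + b·p₂ ≈ (-0.716, 0.261, -0.647); φ = arcsin(p_z) ≈ -40.32°, λ = atan2(p_y, p_x) ≈ 159.98°.

≈ 40°S, 160°E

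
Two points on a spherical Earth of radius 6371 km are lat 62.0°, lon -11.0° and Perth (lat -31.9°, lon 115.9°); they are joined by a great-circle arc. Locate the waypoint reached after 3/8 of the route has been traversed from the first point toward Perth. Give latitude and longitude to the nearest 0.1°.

Convert each endpoint to a unit vector on the sphere (x = cos φ cos λ, y = cos φ sin λ, z = sin φ).
The central angle between the endpoints is δ = arccos(p₁·p₂) ≈ 2.354 rad (134.9°).
Interpolate at f = 3/8 with slerp weights a = sin((1−f)δ)/sin δ ≈ 1.405, b = sin(fδ)/sin δ ≈ 1.091.
p = a·p₁ + b·p₂ ≈ (0.243, 0.707, 0.664); φ = arcsin(p_z) ≈ 41.61°, λ = atan2(p_y, p_x) ≈ 71.04°.

≈ lat 41.6°, lon 71.0°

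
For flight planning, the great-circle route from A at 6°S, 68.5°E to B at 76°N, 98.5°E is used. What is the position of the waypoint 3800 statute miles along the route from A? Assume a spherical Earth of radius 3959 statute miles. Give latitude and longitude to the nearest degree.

The haversine formula gives a central angle δ ≈ 1.464 rad (83.9°) between the endpoints. The total great-circle distance is δ·R ≈ 1.464 × 3959 ≈ 5795 mi, so the target fraction is f = 3800/5795 ≈ 0.656.
Interpolate at f ≈ 0.656 with slerp weights a = sin((1−f)δ)/sin δ ≈ 0.486, b = sin(fδ)/sin δ ≈ 0.824.
p = a·p₁ + b·p₂ ≈ (0.148, 0.646, 0.749); φ = arcsin(p_z) ≈ 48.47°, λ = atan2(p_y, p_x) ≈ 77.14°.

≈ 48°N, 77°E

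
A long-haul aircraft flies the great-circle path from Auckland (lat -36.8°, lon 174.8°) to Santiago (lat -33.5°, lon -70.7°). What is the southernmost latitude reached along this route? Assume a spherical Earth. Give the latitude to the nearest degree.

The great circle lies in the plane with unit normal n̂ = (p₁ × p₂)/|p₁ × p₂|.
Here n̂_z ≈ +0.608; the vertex latitude is φ_max = arccos|n̂_z| ≈ 52.5°.
Check via Clairaut: cos φ_max = |cos φ₁| · sin C = cos(36.8°)·sin(130.5°) ≈ 0.608, again giving ≈ 52.5°.

≈ -53°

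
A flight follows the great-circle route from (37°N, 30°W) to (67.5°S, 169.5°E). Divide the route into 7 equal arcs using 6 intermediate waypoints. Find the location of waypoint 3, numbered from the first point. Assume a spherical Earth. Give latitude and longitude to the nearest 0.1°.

≈ (24.9°S, 43.6°W)

Convert each endpoint to a unit vector on the sphere (x = cos φ cos λ, y = cos φ sin λ, z = sin φ).
The central angle between the endpoints is δ = arccos(p₁·p₂) ≈ 2.576 rad (147.6°).
Interpolate at f = 3/7 with slerp weights a = sin((1−f)δ)/sin δ ≈ 1.856, b = sin(fδ)/sin δ ≈ 1.665.
p = a·p₁ + b·p₂ ≈ (0.657, -0.625, -0.422); φ = arcsin(p_z) ≈ -24.94°, λ = atan2(p_y, p_x) ≈ -43.57°.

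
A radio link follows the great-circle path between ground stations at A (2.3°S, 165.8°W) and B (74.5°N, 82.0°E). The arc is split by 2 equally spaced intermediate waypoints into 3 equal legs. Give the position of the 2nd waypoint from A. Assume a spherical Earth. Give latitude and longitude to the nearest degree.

≈ (60°N, 168°E)

Write both endpoints as unit vectors p₁, p₂ with components (cos φ cos λ, cos φ sin λ, sin φ).
The central angle between the endpoints is δ = arccos(p₁·p₂) ≈ 1.711 rad (98.0°).
Interpolate at f = 2/3 with slerp weights a = sin((1−f)δ)/sin δ ≈ 0.545, b = sin(fδ)/sin δ ≈ 0.918.
p = a·p₁ + b·p₂ ≈ (-0.494, 0.109, 0.863); φ = arcsin(p_z) ≈ 59.61°, λ = atan2(p_y, p_x) ≈ 167.53°.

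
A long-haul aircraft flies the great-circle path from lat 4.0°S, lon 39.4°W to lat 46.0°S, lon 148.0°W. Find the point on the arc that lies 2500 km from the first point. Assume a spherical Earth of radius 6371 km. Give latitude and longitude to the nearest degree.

The haversine formula gives a central angle δ ≈ 1.742 rad (99.8°) between the endpoints. The total great-circle distance is δ·R ≈ 1.742 × 6371 ≈ 11101 km, so the target fraction is f = 2500/11101 ≈ 0.225.
Interpolate at f ≈ 0.225 with slerp weights a = sin((1−f)δ)/sin δ ≈ 0.990, b = sin(fδ)/sin δ ≈ 0.388.
p = a·p₁ + b·p₂ ≈ (0.535, -0.770, -0.348); φ = arcsin(p_z) ≈ -20.38°, λ = atan2(p_y, p_x) ≈ -55.22°.

≈ lat 20°S, lon 55°W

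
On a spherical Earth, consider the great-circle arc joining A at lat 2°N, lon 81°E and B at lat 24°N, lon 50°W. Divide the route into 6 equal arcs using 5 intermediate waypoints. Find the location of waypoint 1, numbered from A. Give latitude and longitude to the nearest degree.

≈ lat 13°N, lon 63°E

Convert each endpoint to a unit vector on the sphere (x = cos φ cos λ, y = cos φ sin λ, z = sin φ).
The central angle between the endpoints is δ = arccos(p₁·p₂) ≈ 2.195 rad (125.8°).
Interpolate at f = 1/6 with slerp weights a = sin((1−f)δ)/sin δ ≈ 1.192, b = sin(fδ)/sin δ ≈ 0.441.
p = a·p₁ + b·p₂ ≈ (0.445, 0.868, 0.221); φ = arcsin(p_z) ≈ 12.77°, λ = atan2(p_y, p_x) ≈ 62.83°.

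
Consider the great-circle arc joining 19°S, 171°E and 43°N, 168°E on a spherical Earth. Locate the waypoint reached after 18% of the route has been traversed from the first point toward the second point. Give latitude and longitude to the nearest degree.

Convert each endpoint to a unit vector on the sphere (x = cos φ cos λ, y = cos φ sin λ, z = sin φ).
The central angle between the endpoints is δ = arccos(p₁·p₂) ≈ 1.083 rad (62.1°).
Interpolate at f = 0.18 with slerp weights a = sin((1−f)δ)/sin δ ≈ 0.878, b = sin(fδ)/sin δ ≈ 0.219.
p = a·p₁ + b·p₂ ≈ (-0.977, 0.163, -0.136); φ = arcsin(p_z) ≈ -7.84°, λ = atan2(p_y, p_x) ≈ 170.51°.

≈ 8°S, 171°E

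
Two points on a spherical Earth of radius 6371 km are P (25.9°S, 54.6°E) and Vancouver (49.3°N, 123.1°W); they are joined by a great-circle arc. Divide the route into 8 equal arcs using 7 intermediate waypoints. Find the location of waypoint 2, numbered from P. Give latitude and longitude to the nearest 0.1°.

Convert each endpoint to a unit vector on the sphere (x = cos φ cos λ, y = cos φ sin λ, z = sin φ).
The central angle between the endpoints is δ = arccos(p₁·p₂) ≈ 2.732 rad (156.5°).
Interpolate at f = 2/8 with slerp weights a = sin((1−f)δ)/sin δ ≈ 2.229, b = sin(fδ)/sin δ ≈ 1.585.
p = a·p₁ + b·p₂ ≈ (0.597, 0.769, 0.228); φ = arcsin(p_z) ≈ 13.16°, λ = atan2(p_y, p_x) ≈ 52.16°.

≈ (13.2°N, 52.2°E)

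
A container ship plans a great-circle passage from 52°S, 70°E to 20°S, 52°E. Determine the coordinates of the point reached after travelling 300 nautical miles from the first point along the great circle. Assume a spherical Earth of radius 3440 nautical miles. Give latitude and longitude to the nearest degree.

≈ 48°S, 66°E

Write both endpoints as unit vectors p₁, p₂ with components (cos φ cos λ, cos φ sin λ, sin φ).
The central angle between the endpoints is δ = arccos(p₁·p₂) ≈ 0.610 rad (34.9°). The total great-circle distance is δ·R ≈ 0.610 × 3440 ≈ 2098 nmi, so the target fraction is f = 300/2098 ≈ 0.143.
Interpolate at f ≈ 0.143 with slerp weights a = sin((1−f)δ)/sin δ ≈ 0.872, b = sin(fδ)/sin δ ≈ 0.152.
p = a·p₁ + b·p₂ ≈ (0.271, 0.617, -0.739); φ = arcsin(p_z) ≈ -47.63°, λ = atan2(p_y, p_x) ≈ 66.24°.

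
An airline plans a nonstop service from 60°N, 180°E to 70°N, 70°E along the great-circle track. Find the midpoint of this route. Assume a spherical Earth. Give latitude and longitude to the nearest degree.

≈ 75°N, 140°E

The haversine formula gives a central angle δ ≈ 0.715 rad (40.9°) between the endpoints.
Interpolate at f = 1/2 with slerp weights a = sin((1−f)δ)/sin δ ≈ 0.534, b = sin(fδ)/sin δ ≈ 0.534.
p = a·p₁ + b·p₂ ≈ (-0.204, 0.172, 0.964); φ = arcsin(p_z) ≈ 74.52°, λ = atan2(p_y, p_x) ≈ 140.00°.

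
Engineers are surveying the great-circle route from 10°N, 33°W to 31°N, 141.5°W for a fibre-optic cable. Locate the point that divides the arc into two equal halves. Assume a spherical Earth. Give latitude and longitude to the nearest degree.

≈ 32°N, 82°W

Convert each endpoint to a unit vector on the sphere (x = cos φ cos λ, y = cos φ sin λ, z = sin φ).
The central angle between the endpoints is δ = arccos(p₁·p₂) ≈ 1.750 rad (100.3°).
Interpolate at f = 1/2 with slerp weights a = sin((1−f)δ)/sin δ ≈ 0.780, b = sin(fδ)/sin δ ≈ 0.780.
p = a·p₁ + b·p₂ ≈ (0.121, -0.835, 0.537); φ = arcsin(p_z) ≈ 32.50°, λ = atan2(p_y, p_x) ≈ -81.75°.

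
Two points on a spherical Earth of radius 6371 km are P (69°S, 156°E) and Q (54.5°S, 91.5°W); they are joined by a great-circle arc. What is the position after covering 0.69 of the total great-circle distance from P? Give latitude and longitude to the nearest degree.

≈ (67°S, 108°W)

Convert each endpoint to a unit vector on the sphere (x = cos φ cos λ, y = cos φ sin λ, z = sin φ).
The central angle between the endpoints is δ = arccos(p₁·p₂) ≈ 0.822 rad (47.1°).
Interpolate at f = 0.69 with slerp weights a = sin((1−f)δ)/sin δ ≈ 0.344, b = sin(fδ)/sin δ ≈ 0.734.
p = a·p₁ + b·p₂ ≈ (-0.124, -0.376, -0.918); φ = arcsin(p_z) ≈ -66.70°, λ = atan2(p_y, p_x) ≈ -108.24°.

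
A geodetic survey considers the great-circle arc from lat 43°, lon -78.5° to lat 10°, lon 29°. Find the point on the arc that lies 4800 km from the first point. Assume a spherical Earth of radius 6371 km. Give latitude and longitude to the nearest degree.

≈ lat 42°, lon -19°

Write both endpoints as unit vectors p₁, p₂ with components (cos φ cos λ, cos φ sin λ, sin φ).
The central angle between the endpoints is δ = arccos(p₁·p₂) ≈ 1.669 rad (95.6°). The total great-circle distance is δ·R ≈ 1.669 × 6371 ≈ 10634 km, so the target fraction is f = 4800/10634 ≈ 0.451.
Interpolate at f ≈ 0.451 with slerp weights a = sin((1−f)δ)/sin δ ≈ 0.797, b = sin(fδ)/sin δ ≈ 0.687.
p = a·p₁ + b·p₂ ≈ (0.708, -0.243, 0.663); φ = arcsin(p_z) ≈ 41.51°, λ = atan2(p_y, p_x) ≈ -18.92°.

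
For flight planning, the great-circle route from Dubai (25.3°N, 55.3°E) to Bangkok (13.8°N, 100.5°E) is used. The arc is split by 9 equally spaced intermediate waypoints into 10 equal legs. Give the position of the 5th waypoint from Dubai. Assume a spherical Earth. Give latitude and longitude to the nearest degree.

Convert each endpoint to a unit vector on the sphere (x = cos φ cos λ, y = cos φ sin λ, z = sin φ).
The central angle between the endpoints is δ = arccos(p₁·p₂) ≈ 0.766 rad (43.9°).
Interpolate at f = 5/10 with slerp weights a = sin((1−f)δ)/sin δ ≈ 0.539, b = sin(fδ)/sin δ ≈ 0.539.
p = a·p₁ + b·p₂ ≈ (0.182, 0.915, 0.359); φ = arcsin(p_z) ≈ 21.04°, λ = atan2(p_y, p_x) ≈ 78.75°.

≈ 21°N, 79°E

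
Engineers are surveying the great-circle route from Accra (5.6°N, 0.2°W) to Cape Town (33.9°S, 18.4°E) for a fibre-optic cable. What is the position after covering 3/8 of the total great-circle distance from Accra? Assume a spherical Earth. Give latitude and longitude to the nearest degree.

Write both endpoints as unit vectors p₁, p₂ with components (cos φ cos λ, cos φ sin λ, sin φ).
The central angle between the endpoints is δ = arccos(p₁·p₂) ≈ 0.755 rad (43.2°).
Interpolate at f = 3/8 with slerp weights a = sin((1−f)δ)/sin δ ≈ 0.663, b = sin(fδ)/sin δ ≈ 0.408.
p = a·p₁ + b·p₂ ≈ (0.981, 0.104, -0.163); φ = arcsin(p_z) ≈ -9.36°, λ = atan2(p_y, p_x) ≈ 6.08°.

≈ 9°S, 6°E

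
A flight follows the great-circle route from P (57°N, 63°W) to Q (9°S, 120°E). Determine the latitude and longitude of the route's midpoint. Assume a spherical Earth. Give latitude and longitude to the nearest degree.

From cos δ = sin φ₁ sin φ₂ + cos φ₁ cos φ₂ cos Δλ, the central angle is δ ≈ 2.303 rad (131.9°).
Interpolate at f = 1/2 with slerp weights a = sin((1−f)δ)/sin δ ≈ 1.228, b = sin(fδ)/sin δ ≈ 1.228.
p = a·p₁ + b·p₂ ≈ (-0.303, 0.454, 0.838); φ = arcsin(p_z) ≈ 56.90°, λ = atan2(p_y, p_x) ≈ 123.67°.

≈ (57°N, 124°E)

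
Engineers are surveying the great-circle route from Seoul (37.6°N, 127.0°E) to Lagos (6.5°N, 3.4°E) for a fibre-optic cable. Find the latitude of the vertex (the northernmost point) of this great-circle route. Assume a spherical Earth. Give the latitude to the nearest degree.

The great circle lies in the plane with unit normal n̂ = (p₁ × p₂)/|p₁ × p₂|.
Here n̂_z ≈ -0.705; the vertex latitude is φ_max = arccos|n̂_z| ≈ 45.2°.
Check via Clairaut: cos φ_max = |cos φ₁| · sin C = cos(37.6°)·sin(62.8°) ≈ 0.705, again giving ≈ 45.2°.

≈ 45°N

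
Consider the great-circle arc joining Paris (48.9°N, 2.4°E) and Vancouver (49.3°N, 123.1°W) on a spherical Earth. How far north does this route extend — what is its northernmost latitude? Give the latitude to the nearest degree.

The great circle lies in the plane with unit normal n̂ = (p₁ × p₂)/|p₁ × p₂|.
Here n̂_z ≈ -0.369; the vertex latitude is φ_max = arccos|n̂_z| ≈ 68.4°.
Check via Clairaut: cos φ_max = |cos φ₁| · sin C = cos(48.9°)·sin(34.1°) ≈ 0.369, again giving ≈ 68.4°.

≈ 68°N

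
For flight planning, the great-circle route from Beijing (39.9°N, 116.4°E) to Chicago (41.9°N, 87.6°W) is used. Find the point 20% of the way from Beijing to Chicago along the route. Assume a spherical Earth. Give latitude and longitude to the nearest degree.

Convert each endpoint to a unit vector on the sphere (x = cos φ cos λ, y = cos φ sin λ, z = sin φ).
The central angle between the endpoints is δ = arccos(p₁·p₂) ≈ 1.664 rad (95.4°).
Interpolate at f = 0.20 with slerp weights a = sin((1−f)δ)/sin δ ≈ 0.976, b = sin(fδ)/sin δ ≈ 0.328.
p = a·p₁ + b·p₂ ≈ (-0.323, 0.426, 0.845); φ = arcsin(p_z) ≈ 57.68°, λ = atan2(p_y, p_x) ≈ 127.11°.

≈ 58°N, 127°E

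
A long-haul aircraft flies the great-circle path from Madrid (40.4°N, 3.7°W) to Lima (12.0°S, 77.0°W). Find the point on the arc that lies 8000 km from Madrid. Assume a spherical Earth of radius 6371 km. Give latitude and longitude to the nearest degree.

≈ 3°S, 67°W

From cos δ = sin φ₁ sin φ₂ + cos φ₁ cos φ₂ cos Δλ, the central angle is δ ≈ 1.491 rad (85.5°). The total great-circle distance is δ·R ≈ 1.491 × 6371 ≈ 9502 km, so the target fraction is f = 8000/9502 ≈ 0.842.
Interpolate at f ≈ 0.842 with slerp weights a = sin((1−f)δ)/sin δ ≈ 0.234, b = sin(fδ)/sin δ ≈ 0.954.
p = a·p₁ + b·p₂ ≈ (0.388, -0.921, -0.046); φ = arcsin(p_z) ≈ -2.66°, λ = atan2(p_y, p_x) ≈ -67.15°.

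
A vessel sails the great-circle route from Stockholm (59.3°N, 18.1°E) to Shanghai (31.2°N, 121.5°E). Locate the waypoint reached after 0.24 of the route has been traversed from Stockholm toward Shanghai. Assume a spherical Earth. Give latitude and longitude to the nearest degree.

Write both endpoints as unit vectors p₁, p₂ with components (cos φ cos λ, cos φ sin λ, sin φ).
The central angle between the endpoints is δ = arccos(p₁·p₂) ≈ 1.219 rad (69.9°).
Interpolate at f = 0.24 with slerp weights a = sin((1−f)δ)/sin δ ≈ 0.852, b = sin(fδ)/sin δ ≈ 0.307.
p = a·p₁ + b·p₂ ≈ (0.276, 0.359, 0.892); φ = arcsin(p_z) ≈ 63.07°, λ = atan2(p_y, p_x) ≈ 52.46°.

≈ (63°N, 52°E)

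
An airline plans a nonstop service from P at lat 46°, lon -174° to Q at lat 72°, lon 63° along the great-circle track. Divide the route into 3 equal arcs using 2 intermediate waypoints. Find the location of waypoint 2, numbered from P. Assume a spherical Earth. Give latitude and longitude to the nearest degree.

≈ lat 76°, lon 133°

The haversine formula gives a central angle δ ≈ 0.968 rad (55.4°) between the endpoints.
Interpolate at f = 2/3 with slerp weights a = sin((1−f)δ)/sin δ ≈ 0.385, b = sin(fδ)/sin δ ≈ 0.730.
p = a·p₁ + b·p₂ ≈ (-0.163, 0.173, 0.971); φ = arcsin(p_z) ≈ 76.23°, λ = atan2(p_y, p_x) ≈ 133.37°.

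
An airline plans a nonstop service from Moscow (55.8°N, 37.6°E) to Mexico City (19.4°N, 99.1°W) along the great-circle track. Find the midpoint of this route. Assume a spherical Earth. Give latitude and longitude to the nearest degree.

≈ 60°N, 63°W

Write both endpoints as unit vectors p₁, p₂ with components (cos φ cos λ, cos φ sin λ, sin φ).
The central angle between the endpoints is δ = arccos(p₁·p₂) ≈ 1.682 rad (96.4°).
Interpolate at f = 1/2 with slerp weights a = sin((1−f)δ)/sin δ ≈ 0.750, b = sin(fδ)/sin δ ≈ 0.750.
p = a·p₁ + b·p₂ ≈ (0.222, -0.441, 0.869); φ = arcsin(p_z) ≈ 60.39°, λ = atan2(p_y, p_x) ≈ -63.28°.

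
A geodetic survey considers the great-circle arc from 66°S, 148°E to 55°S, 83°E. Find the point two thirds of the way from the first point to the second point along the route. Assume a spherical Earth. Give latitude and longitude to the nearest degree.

≈ 62°S, 99°E

Write both endpoints as unit vectors p₁, p₂ with components (cos φ cos λ, cos φ sin λ, sin φ).
The central angle between the endpoints is δ = arccos(p₁·p₂) ≈ 0.561 rad (32.1°).
Interpolate at f = 2/3 with slerp weights a = sin((1−f)δ)/sin δ ≈ 0.349, b = sin(fδ)/sin δ ≈ 0.687.
p = a·p₁ + b·p₂ ≈ (-0.073, 0.466, -0.882); φ = arcsin(p_z) ≈ -61.85°, λ = atan2(p_y, p_x) ≈ 98.84°.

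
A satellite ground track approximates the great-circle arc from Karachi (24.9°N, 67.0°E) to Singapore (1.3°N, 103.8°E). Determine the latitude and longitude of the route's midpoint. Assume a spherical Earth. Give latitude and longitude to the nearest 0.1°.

≈ 13.8°N, 86.3°E

The haversine formula gives a central angle δ ≈ 0.744 rad (42.6°) between the endpoints.
Interpolate at f = 1/2 with slerp weights a = sin((1−f)δ)/sin δ ≈ 0.537, b = sin(fδ)/sin δ ≈ 0.537.
p = a·p₁ + b·p₂ ≈ (0.062, 0.969, 0.238); φ = arcsin(p_z) ≈ 13.78°, λ = atan2(p_y, p_x) ≈ 86.33°.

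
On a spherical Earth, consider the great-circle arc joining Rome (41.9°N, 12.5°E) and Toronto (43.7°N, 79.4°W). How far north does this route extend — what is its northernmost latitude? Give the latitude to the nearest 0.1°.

The great circle lies in the plane with unit normal n̂ = (p₁ × p₂)/|p₁ × p₂|.
Here n̂_z ≈ -0.600; the vertex latitude is φ_max = arccos|n̂_z| ≈ 53.1°.
Check via Clairaut: cos φ_max = |cos φ₁| · sin C = cos(41.9°)·sin(53.7°) ≈ 0.600, again giving ≈ 53.1°.

≈ 53.1°N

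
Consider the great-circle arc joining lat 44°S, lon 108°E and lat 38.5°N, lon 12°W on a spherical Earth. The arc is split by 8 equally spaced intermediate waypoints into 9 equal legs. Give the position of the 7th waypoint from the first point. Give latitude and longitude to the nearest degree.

Convert each endpoint to a unit vector on the sphere (x = cos φ cos λ, y = cos φ sin λ, z = sin φ).
The central angle between the endpoints is δ = arccos(p₁·p₂) ≈ 2.366 rad (135.6°).
Interpolate at f = 7/9 with slerp weights a = sin((1−f)δ)/sin δ ≈ 0.717, b = sin(fδ)/sin δ ≈ 1.377.
p = a·p₁ + b·p₂ ≈ (0.894, 0.266, 0.359); φ = arcsin(p_z) ≈ 21.04°, λ = atan2(p_y, p_x) ≈ 16.58°.

≈ lat 21°N, lon 17°E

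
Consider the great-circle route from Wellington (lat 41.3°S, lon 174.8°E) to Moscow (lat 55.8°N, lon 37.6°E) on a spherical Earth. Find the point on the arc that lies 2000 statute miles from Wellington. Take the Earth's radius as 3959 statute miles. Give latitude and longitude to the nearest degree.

≈ lat 19°S, lon 153°E

Write both endpoints as unit vectors p₁, p₂ with components (cos φ cos λ, cos φ sin λ, sin φ).
The central angle between the endpoints is δ = arccos(p₁·p₂) ≈ 2.598 rad (148.8°). The total great-circle distance is δ·R ≈ 2.598 × 3959 ≈ 10284 mi, so the target fraction is f = 2000/10284 ≈ 0.194.
Interpolate at f ≈ 0.194 with slerp weights a = sin((1−f)δ)/sin δ ≈ 1.675, b = sin(fδ)/sin δ ≈ 0.935.
p = a·p₁ + b·p₂ ≈ (-0.837, 0.435, -0.332); φ = arcsin(p_z) ≈ -19.40°, λ = atan2(p_y, p_x) ≈ 152.55°.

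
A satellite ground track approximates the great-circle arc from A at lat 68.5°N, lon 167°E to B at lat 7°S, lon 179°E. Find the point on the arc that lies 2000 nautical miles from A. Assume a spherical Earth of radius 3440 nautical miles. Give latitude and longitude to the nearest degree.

From cos δ = sin φ₁ sin φ₂ + cos φ₁ cos φ₂ cos Δλ, the central angle is δ ≈ 1.326 rad (76.0°). The total great-circle distance is δ·R ≈ 1.326 × 3440 ≈ 4561 nmi, so the target fraction is f = 2000/4561 ≈ 0.438.
Interpolate at f ≈ 0.438 with slerp weights a = sin((1−f)δ)/sin δ ≈ 0.698, b = sin(fδ)/sin δ ≈ 0.566.
p = a·p₁ + b·p₂ ≈ (-0.811, 0.067, 0.581); φ = arcsin(p_z) ≈ 35.51°, λ = atan2(p_y, p_x) ≈ 175.25°.

≈ lat 36°N, lon 175°E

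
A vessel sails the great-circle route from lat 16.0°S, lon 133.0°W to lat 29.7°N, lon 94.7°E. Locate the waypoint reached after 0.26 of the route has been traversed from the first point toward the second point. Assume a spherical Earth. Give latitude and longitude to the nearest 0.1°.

≈ lat 0.9°N, lon 163.9°W

The haversine formula gives a central angle δ ≈ 2.344 rad (134.3°) between the endpoints.
Interpolate at f = 0.26 with slerp weights a = sin((1−f)δ)/sin δ ≈ 1.379, b = sin(fδ)/sin δ ≈ 0.800.
p = a·p₁ + b·p₂ ≈ (-0.961, -0.277, 0.016); φ = arcsin(p_z) ≈ 0.93°, λ = atan2(p_y, p_x) ≈ -163.93°.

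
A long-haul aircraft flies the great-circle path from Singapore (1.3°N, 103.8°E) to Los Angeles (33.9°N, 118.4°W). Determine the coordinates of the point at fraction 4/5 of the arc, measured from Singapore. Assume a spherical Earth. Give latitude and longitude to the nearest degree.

The haversine formula gives a central angle δ ≈ 2.217 rad (127.0°) between the endpoints.
Interpolate at f = 4/5 with slerp weights a = sin((1−f)δ)/sin δ ≈ 0.537, b = sin(fδ)/sin δ ≈ 1.227.
p = a·p₁ + b·p₂ ≈ (-0.612, -0.374, 0.696); φ = arcsin(p_z) ≈ 44.14°, λ = atan2(p_y, p_x) ≈ -148.58°.

≈ (44°N, 149°W)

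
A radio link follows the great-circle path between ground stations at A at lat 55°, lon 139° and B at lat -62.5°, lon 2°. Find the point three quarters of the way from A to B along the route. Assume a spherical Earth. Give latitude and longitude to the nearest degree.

From cos δ = sin φ₁ sin φ₂ + cos φ₁ cos φ₂ cos Δλ, the central angle is δ ≈ 2.740 rad (157.0°).
Interpolate at f = 3/4 with slerp weights a = sin((1−f)δ)/sin δ ≈ 1.617, b = sin(fδ)/sin δ ≈ 2.263.
p = a·p₁ + b·p₂ ≈ (0.344, 0.645, -0.682); φ = arcsin(p_z) ≈ -43.03°, λ = atan2(p_y, p_x) ≈ 61.92°.

≈ lat -43°, lon 62°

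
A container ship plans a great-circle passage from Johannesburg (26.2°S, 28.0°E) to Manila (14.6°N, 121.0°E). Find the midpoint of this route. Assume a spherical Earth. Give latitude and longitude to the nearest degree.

The haversine formula gives a central angle δ ≈ 1.728 rad (99.0°) between the endpoints.
Interpolate at f = 1/2 with slerp weights a = sin((1−f)δ)/sin δ ≈ 0.770, b = sin(fδ)/sin δ ≈ 0.770.
p = a·p₁ + b·p₂ ≈ (0.226, 0.963, -0.146); φ = arcsin(p_z) ≈ -8.39°, λ = atan2(p_y, p_x) ≈ 76.78°.

≈ 8°S, 77°E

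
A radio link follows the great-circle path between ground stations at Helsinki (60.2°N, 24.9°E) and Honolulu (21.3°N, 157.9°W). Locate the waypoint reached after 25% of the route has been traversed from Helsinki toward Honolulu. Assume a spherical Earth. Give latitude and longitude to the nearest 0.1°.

≈ 84.7°N, 36.8°E

Write both endpoints as unit vectors p₁, p₂ with components (cos φ cos λ, cos φ sin λ, sin φ).
The central angle between the endpoints is δ = arccos(p₁·p₂) ≈ 1.719 rad (98.5°).
Interpolate at f = 0.25 with slerp weights a = sin((1−f)δ)/sin δ ≈ 0.971, b = sin(fδ)/sin δ ≈ 0.421.
p = a·p₁ + b·p₂ ≈ (0.074, 0.056, 0.996); φ = arcsin(p_z) ≈ 84.68°, λ = atan2(p_y, p_x) ≈ 36.83°.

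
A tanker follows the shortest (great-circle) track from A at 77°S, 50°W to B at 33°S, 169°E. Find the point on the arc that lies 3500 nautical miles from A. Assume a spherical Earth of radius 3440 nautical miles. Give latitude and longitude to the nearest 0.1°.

≈ 42.0°S, 170.9°E

From cos δ = sin φ₁ sin φ₂ + cos φ₁ cos φ₂ cos Δλ, the central angle is δ ≈ 1.177 rad (67.4°). The total great-circle distance is δ·R ≈ 1.177 × 3440 ≈ 4048 nmi, so the target fraction is f = 3500/4048 ≈ 0.865.
Interpolate at f ≈ 0.865 with slerp weights a = sin((1−f)δ)/sin δ ≈ 0.172, b = sin(fδ)/sin δ ≈ 0.921.
p = a·p₁ + b·p₂ ≈ (-0.734, 0.118, -0.669); φ = arcsin(p_z) ≈ -42.00°, λ = atan2(p_y, p_x) ≈ 170.87°.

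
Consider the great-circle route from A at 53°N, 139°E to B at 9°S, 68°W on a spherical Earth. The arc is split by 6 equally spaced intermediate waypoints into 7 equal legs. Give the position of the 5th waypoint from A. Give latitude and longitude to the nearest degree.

The haversine formula gives a central angle δ ≈ 2.284 rad (130.9°) between the endpoints.
Interpolate at f = 5/7 with slerp weights a = sin((1−f)δ)/sin δ ≈ 0.803, b = sin(fδ)/sin δ ≈ 1.320.
p = a·p₁ + b·p₂ ≈ (0.124, -0.892, 0.435); φ = arcsin(p_z) ≈ 25.79°, λ = atan2(p_y, p_x) ≈ -82.11°.

≈ 26°N, 82°W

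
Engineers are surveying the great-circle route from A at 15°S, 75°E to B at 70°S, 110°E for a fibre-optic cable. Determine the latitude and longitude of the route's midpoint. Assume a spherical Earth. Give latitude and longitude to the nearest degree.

Convert each endpoint to a unit vector on the sphere (x = cos φ cos λ, y = cos φ sin λ, z = sin φ).
The central angle between the endpoints is δ = arccos(p₁·p₂) ≈ 1.031 rad (59.1°).
Interpolate at f = 1/2 with slerp weights a = sin((1−f)δ)/sin δ ≈ 0.575, b = sin(fδ)/sin δ ≈ 0.575.
p = a·p₁ + b·p₂ ≈ (0.076, 0.721, -0.689); φ = arcsin(p_z) ≈ -43.53°, λ = atan2(p_y, p_x) ≈ 83.95°.

≈ 44°S, 84°E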